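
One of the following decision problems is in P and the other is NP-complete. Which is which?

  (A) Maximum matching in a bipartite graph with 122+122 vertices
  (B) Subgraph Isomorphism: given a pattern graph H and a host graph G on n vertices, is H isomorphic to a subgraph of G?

(A) is P: Hopcroft-Karp runs in O(E sqrt(V)).
(B) is NP-complete: generalizes Clique and Hamiltonian Path (pattern size is part of the input).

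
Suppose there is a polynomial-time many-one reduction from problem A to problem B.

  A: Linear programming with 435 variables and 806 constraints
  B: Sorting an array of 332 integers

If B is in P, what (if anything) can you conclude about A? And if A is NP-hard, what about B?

A poly-time reduction A <=_p B means any A-instance can be transformed to a B-instance in poly time.
If B is in P: compose the reduction with B's poly-time algorithm to solve A in poly time, so A is in P.
If A is NP-hard: every NP problem reduces to A, which reduces to B; composing reductions, every NP problem reduces to B, so B is NP-hard.
(Here in fact A is P and B is P.)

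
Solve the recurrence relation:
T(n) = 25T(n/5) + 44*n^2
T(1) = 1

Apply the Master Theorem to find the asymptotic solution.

a=25, b=5, f(n)=44*n^2. log_5(25) = 2. Case 2: T(n) = O(n^2 log n).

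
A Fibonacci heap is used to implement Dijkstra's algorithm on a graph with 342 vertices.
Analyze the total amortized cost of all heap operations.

Dijkstra performs 342 insert, 342 extract-min, and at most E decrease-key operations. With Fibonacci heap: insert O(1) amortized, extract-min O(log n) amortized, decrease-key O(1) amortized. Total with n = 342: O(n * 1 + n * log n + E * 1) = O(n log n + E).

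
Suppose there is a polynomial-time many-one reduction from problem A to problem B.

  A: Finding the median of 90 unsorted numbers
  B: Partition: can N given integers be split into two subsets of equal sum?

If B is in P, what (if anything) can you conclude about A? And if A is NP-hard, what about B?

A poly-time reduction A <=_p B means any A-instance can be transformed to a B-instance in poly time.
If B is in P: compose the reduction with B's poly-time algorithm to solve A in poly time, so A is in P.
If A is NP-hard: every NP problem reduces to A, which reduces to B; composing reductions, every NP problem reduces to B, so B is NP-hard.
(Here in fact A is P and B is NP-complete.)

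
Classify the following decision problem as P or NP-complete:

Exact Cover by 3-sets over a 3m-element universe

This problem is NP-complete: one of Karp's 21 NP-complete problems.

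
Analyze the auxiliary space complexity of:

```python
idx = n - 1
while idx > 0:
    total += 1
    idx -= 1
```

Space complexity: O(1).
Only a constant amount of auxiliary storage is used; nothing grows with n.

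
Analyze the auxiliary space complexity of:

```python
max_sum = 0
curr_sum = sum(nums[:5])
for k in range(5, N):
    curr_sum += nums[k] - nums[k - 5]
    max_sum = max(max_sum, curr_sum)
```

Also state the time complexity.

Space complexity: O(1).
Only a constant amount of auxiliary storage is used; nothing grows with n.
Time complexity: O(n).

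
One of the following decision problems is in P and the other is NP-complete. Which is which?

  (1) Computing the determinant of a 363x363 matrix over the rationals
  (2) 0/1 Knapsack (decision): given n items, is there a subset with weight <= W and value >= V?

(1) is P: Gaussian elimination runs in O(n^3).
(2) is NP-complete: reduces from Subset Sum.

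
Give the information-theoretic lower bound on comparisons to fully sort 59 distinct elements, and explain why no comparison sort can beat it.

A comparison sort is a binary decision tree whose leaves are the 59! = 138683118545689835737939019720389406345902876772687432540821294940160000000000000 possible output permutations. A binary tree with L leaves has height >= ceil(log_2(L)). So any comparison sort needs >= ceil(log_2(59!)) = 267 comparisons in the worst case.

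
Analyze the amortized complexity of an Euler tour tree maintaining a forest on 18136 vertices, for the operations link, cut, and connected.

An Euler tour tree stores each tree's Euler tour as a balanced BST keyed by tour position. On 18136 vertices: link concatenates two tours via O(1) splits/joins of size <= 2*18136 (O(log n)); cut splits the tour at the two occurrences of the edge (O(log n)); connected compares BST roots (O(log n) to find the root). All O(log n) amortized.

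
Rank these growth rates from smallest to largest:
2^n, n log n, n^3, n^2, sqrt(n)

Ordered by growth rate: sqrt(n) < n log n < n^2 < n^3 < 2^n.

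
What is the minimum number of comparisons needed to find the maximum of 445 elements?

Finding the maximum requires 444 comparisons. Each comparison eliminates exactly one candidate. With 445 candidates, we need 444 eliminations.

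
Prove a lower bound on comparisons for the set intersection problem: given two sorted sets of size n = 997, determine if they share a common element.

For two sorted arrays of size n = 997, any correct algorithm must examine Omega(n) elements. If fewer are examined, an adversary places a common element in an unexamined gap. A merge-based scan achieves O(n), so the bound is tight.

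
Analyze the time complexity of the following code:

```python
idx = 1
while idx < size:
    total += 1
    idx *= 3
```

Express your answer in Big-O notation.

Time complexity: O(log n).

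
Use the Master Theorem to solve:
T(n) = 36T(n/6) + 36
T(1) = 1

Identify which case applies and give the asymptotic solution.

a=36, b=6, f(n)=36.
log_6(36) = 2 > 0.
Since f(n) = O(n^0) is polynomially smaller than n^2, Case 1 applies.
T(n) = Theta(n^2).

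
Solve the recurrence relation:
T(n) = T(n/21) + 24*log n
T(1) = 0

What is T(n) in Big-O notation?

Each of the log_21(n) levels adds O(log n). T(n) = O(log^2 n).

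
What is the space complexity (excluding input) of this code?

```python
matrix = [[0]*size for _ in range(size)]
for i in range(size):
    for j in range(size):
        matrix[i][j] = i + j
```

Space complexity: O(n^2).
A 2D structure of size n x n is allocated.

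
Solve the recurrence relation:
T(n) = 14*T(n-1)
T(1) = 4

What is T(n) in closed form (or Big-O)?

Each step multiplies by 14. T(n) = T(1)*14^(n-1) = 4*14^(n-1).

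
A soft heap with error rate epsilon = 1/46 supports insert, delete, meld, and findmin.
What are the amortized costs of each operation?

Soft heaps (Chazelle) allow up to an epsilon = 1/46 fraction of elements to have corrupted (raised) keys. Insert is O(log(1/epsilon)) = O(log 46) amortized -- the structure maintains heap-ordered binary trees of rank bounded by O(log(1/epsilon)). Meld concatenates root lists: O(1) amortized. Delete and findmin are O(1) amortized.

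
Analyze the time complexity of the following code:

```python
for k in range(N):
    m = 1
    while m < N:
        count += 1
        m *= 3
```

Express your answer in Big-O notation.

Time complexity: O(n log n).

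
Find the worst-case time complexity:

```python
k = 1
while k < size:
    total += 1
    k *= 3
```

Time complexity: O(log n).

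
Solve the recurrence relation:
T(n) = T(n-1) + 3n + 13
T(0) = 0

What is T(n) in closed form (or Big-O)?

Dominant term in sum is 3*sum(i, i=1..n) = 3*n*(n+1)/2 = O(n^2).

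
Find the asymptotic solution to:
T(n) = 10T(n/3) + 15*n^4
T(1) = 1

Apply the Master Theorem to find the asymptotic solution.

a=10, b=3, f(n)=15*n^4. log_3(10) = 2.096 < 4. Case 3: T(n) = O(n^4).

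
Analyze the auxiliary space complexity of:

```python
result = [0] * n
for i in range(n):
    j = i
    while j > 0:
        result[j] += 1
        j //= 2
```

Space complexity: O(n).
Auxiliary storage grows linearly with the input size n in the worst case.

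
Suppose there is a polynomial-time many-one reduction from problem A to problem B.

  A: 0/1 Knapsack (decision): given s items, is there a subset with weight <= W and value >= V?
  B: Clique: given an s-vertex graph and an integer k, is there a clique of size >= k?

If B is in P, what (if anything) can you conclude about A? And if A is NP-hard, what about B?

A poly-time reduction A <=_p B means any A-instance can be transformed to a B-instance in poly time.
If B is in P: compose the reduction with B's poly-time algorithm to solve A in poly time, so A is in P.
If A is NP-hard: every NP problem reduces to A, which reduces to B; composing reductions, every NP problem reduces to B, so B is NP-hard.
(Here in fact A is NP-complete and B is NP-complete.)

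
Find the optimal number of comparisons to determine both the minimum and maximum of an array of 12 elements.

Naive approach: 22 comparisons (11 for max + 11 for min).
Optimal: Compare elements in pairs first (floor(n/2) = 6 comparisons), then find max among winners and min among losers (5 comparisons each).
Total: ceil(3n/2) - 2 = 16 comparisons. An adversary argument shows this is also a lower bound.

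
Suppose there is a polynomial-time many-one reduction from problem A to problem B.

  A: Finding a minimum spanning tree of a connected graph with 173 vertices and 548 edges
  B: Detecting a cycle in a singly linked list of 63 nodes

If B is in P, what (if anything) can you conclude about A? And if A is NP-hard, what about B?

A poly-time reduction A <=_p B means any A-instance can be transformed to a B-instance in poly time.
If B is in P: compose the reduction with B's poly-time algorithm to solve A in poly time, so A is in P.
If A is NP-hard: every NP problem reduces to A, which reduces to B; composing reductions, every NP problem reduces to B, so B is NP-hard.
(Here in fact A is P and B is P.)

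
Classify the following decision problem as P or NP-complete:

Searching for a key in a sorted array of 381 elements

This problem is in P: binary search runs in O(log n).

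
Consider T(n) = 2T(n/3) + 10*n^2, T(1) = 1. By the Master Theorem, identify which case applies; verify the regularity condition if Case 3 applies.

a=2, b=3, f(n)=10*n^2.
log_3(2) = 0.6309 < 2.
f(n) = Omega(n^(0.6309+epsilon)) for some epsilon > 0, so Case 3 is the candidate.
Regularity: a*f(n/b) = 2*10*(n/3)^2 = (2/9)*10*n^2 <= c*f(n) with c = 2/9 < 1. Satisfied.
Case 3: T(n) = Theta(n^2).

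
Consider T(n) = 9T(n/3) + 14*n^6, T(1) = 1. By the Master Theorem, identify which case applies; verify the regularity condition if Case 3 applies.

a=9, b=3, f(n)=14*n^6.
log_3(9) = 2 < 6.
f(n) = Omega(n^(2+epsilon)) for some epsilon > 0, so Case 3 is the candidate.
Regularity: a*f(n/b) = 9*14*(n/3)^6 = (9/729)*14*n^6 <= c*f(n) with c = 9/729 < 1. Satisfied.
Case 3: T(n) = Theta(n^6).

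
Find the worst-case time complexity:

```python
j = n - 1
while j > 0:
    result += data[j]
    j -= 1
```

Time complexity: O(n).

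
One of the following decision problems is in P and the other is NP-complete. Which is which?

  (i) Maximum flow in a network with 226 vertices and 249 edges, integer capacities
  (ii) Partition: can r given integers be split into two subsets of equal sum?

(i) is P: Edmonds-Karp / push-relabel run in polynomial time.
(ii) is NP-complete: Subset Sum reduces to it (one of Karp's 21 NP-complete problems).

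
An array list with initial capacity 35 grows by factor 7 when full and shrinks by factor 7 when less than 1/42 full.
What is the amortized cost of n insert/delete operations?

Using potential function Phi = |7*size - capacity|. Resizing costs are offset by potential release. Amortized O(1) per operation.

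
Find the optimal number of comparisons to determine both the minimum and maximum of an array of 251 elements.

Naive approach: 500 comparisons (250 for max + 250 for min).
Optimal: Compare elements in pairs first (floor(n/2) = 125 comparisons), then find max among winners and min among losers (125 comparisons each).
Total: ceil(3n/2) - 2 = 375 comparisons. An adversary argument shows this is also a lower bound.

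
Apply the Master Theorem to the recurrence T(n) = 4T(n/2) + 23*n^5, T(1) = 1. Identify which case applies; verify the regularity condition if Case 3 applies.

a=4, b=2, f(n)=23*n^5.
log_2(4) = 2 < 5.
f(n) = Omega(n^(2+epsilon)) for some epsilon > 0, so Case 3 is the candidate.
Regularity: a*f(n/b) = 4*23*(n/2)^5 = (4/32)*23*n^5 <= c*f(n) with c = 4/32 < 1. Satisfied.
Case 3: T(n) = Theta(n^5).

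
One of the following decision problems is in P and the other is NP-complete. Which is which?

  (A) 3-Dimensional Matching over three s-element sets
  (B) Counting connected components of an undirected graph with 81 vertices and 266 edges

(A) is NP-complete: one of Karp's 21 NP-complete problems.
(B) is P: BFS/DFS visits each vertex and edge once: O(V+E).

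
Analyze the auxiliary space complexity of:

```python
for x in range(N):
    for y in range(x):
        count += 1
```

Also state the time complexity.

Space complexity: O(1).
Only a constant amount of auxiliary storage is used; nothing grows with n.
Time complexity: O(n^2).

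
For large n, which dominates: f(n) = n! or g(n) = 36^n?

f(n) = n! grows faster: n!/36^n -> infinity by Stirling.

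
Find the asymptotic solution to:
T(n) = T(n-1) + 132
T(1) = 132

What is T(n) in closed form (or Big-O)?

Unrolling: T(n) = T(n-1) + 132 = T(n-2) + 2*132 = ... = T(1) + (n-1)*132 = 132 + (n-1)*132 = 132n.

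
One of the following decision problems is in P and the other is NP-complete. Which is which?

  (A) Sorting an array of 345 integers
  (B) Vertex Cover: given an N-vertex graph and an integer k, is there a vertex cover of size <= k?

(A) is P: merge sort runs in O(n log n).
(B) is NP-complete: one of Karp's 21 NP-complete problems (with k part of the input; for any fixed constant k it is in P).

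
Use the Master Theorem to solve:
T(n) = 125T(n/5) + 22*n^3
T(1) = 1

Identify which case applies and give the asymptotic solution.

a=125, b=5, f(n)=22*n^3.
log_5(125) = 3, so n^(log_b(a)) = n^3.
f(n) = Theta(n^3), so Case 2 applies.
T(n) = Theta(n^3 log n).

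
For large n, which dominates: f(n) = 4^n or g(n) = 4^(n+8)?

f(n) = 4^n and g(n) = 4^(n+8) are Theta of each other: 4^(n+8) = 4^8 * 4^n = Theta(4^n).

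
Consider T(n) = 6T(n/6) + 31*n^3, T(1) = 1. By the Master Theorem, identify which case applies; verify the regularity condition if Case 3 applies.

a=6, b=6, f(n)=31*n^3.
log_6(6) = 1 < 3.
f(n) = Omega(n^(1+epsilon)) for some epsilon > 0, so Case 3 is the candidate.
Regularity: a*f(n/b) = 6*31*(n/6)^3 = (6/216)*31*n^3 <= c*f(n) with c = 6/216 < 1. Satisfied.
Case 3: T(n) = Theta(n^3).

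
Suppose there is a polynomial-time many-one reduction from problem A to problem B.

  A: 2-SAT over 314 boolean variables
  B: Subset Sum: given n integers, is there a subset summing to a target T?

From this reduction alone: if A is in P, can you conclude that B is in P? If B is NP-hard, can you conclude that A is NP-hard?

A poly-time reduction A <=_p B transfers tractability DOWN (B easy => A easy) and hardness UP (A hard => B hard), not the reverse.
From A in P, the reduction alone does NOT give B in P: any problem in P trivially reduces to SAT, yet SAT is not known to be in P.
From B NP-hard, the reduction alone does NOT give A NP-hard: again, easy problems reduce to hard ones.
(Here in fact A is P and B is NP-complete.)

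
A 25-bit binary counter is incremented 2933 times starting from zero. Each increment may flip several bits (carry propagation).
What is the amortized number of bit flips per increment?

Bit i flips on every 2^i-th increment, so over 2933 increments bit i flips floor(2933/2^i) times. Summing over i: total flips < 2 * 2933. Amortized: < 2 = O(1) per increment.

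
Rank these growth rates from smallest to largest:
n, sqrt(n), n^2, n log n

Ordered by growth rate: sqrt(n) < n < n log n < n^2.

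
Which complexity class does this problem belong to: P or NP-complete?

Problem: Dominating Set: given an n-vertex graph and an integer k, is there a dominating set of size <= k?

This problem is NP-complete: reduces from Set Cover (with k part of the input).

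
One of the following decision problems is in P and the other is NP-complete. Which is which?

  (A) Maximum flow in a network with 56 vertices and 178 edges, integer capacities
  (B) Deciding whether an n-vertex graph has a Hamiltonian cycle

(A) is P: Edmonds-Karp / push-relabel run in polynomial time.
(B) is NP-complete: one of Karp's 21 NP-complete problems.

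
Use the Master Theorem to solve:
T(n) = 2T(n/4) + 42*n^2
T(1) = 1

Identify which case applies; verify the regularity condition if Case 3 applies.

a=2, b=4, f(n)=42*n^2.
log_4(2) = 0.5 < 2.
f(n) = Omega(n^(0.5+epsilon)) for some epsilon > 0, so Case 3 is the candidate.
Regularity: a*f(n/b) = 2*42*(n/4)^2 = (2/16)*42*n^2 <= c*f(n) with c = 2/16 < 1. Satisfied.
Case 3: T(n) = Theta(n^2).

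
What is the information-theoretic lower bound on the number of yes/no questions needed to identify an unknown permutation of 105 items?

There are 105! = 1081396758240290900504101305800329649720646107774902579144176636573226531909905153326984536526808240339776398934872029657993872907813436816097280000000000000000000000000 permutations. Each yes/no question gives at most 1 bit, so at least ceil(log_2(1081396758240290900504101305800329649720646107774902579144176636573226531909905153326984536526808240339776398934872029657993872907813436816097280000000000000000000000000)) = 559 questions are needed.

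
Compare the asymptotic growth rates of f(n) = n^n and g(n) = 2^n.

f(n) = n^n grows faster: n^n / 2^n = (n/2)^n -> infinity once n > 2.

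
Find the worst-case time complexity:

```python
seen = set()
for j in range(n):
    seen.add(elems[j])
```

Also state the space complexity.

Time complexity: O(n).
Space complexity: O(n).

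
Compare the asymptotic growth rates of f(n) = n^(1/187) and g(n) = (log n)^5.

f(n) = n^(1/187) grows faster: any positive power of n dominates any polylog.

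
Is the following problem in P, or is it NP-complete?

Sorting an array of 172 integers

This problem is in P: merge sort runs in O(n log n).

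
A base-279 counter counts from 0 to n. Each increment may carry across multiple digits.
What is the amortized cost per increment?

Digit at position i changes every 279^i increments. Total digit changes over n increments: n * 279/(279-1) = O(n). Amortized: O(1).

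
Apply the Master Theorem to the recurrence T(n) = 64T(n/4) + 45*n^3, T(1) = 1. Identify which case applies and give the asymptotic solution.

a=64, b=4, f(n)=45*n^3.
log_4(64) = 3, so n^(log_b(a)) = n^3.
f(n) = Theta(n^3), so Case 2 applies.
T(n) = Theta(n^3 log n).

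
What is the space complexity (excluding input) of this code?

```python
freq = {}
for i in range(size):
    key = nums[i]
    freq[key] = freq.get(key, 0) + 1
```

Space complexity: O(n).
Auxiliary storage grows linearly with the input size n in the worst case.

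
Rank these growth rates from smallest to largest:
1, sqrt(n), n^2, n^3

Ordered by growth rate: 1 < sqrt(n) < n^2 < n^3.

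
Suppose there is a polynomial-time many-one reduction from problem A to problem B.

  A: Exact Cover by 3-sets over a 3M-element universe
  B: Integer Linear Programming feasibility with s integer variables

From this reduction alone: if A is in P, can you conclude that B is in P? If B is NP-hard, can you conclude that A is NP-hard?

A poly-time reduction A <=_p B transfers tractability DOWN (B easy => A easy) and hardness UP (A hard => B hard), not the reverse.
From A in P, the reduction alone does NOT give B in P: any problem in P trivially reduces to SAT, yet SAT is not known to be in P.
From B NP-hard, the reduction alone does NOT give A NP-hard: again, easy problems reduce to hard ones.
(Here in fact A is NP-complete and B is NP-complete.)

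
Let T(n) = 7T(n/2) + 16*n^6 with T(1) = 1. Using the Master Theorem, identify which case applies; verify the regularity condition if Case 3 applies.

a=7, b=2, f(n)=16*n^6.
log_2(7) = 2.807 < 6.
f(n) = Omega(n^(2.807+epsilon)) for some epsilon > 0, so Case 3 is the candidate.
Regularity: a*f(n/b) = 7*16*(n/2)^6 = (7/64)*16*n^6 <= c*f(n) with c = 7/64 < 1. Satisfied.
Case 3: T(n) = Theta(n^6).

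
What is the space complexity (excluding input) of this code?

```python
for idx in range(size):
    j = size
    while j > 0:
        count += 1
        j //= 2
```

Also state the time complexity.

Space complexity: O(1).
Only a constant amount of auxiliary storage is used; nothing grows with n.
Time complexity: O(n log n).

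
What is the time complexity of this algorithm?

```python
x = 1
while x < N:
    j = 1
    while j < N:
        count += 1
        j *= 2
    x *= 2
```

Time complexity: O(log^2 n).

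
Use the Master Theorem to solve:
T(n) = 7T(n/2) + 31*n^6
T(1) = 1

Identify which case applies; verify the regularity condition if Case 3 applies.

a=7, b=2, f(n)=31*n^6.
log_2(7) = 2.807 < 6.
f(n) = Omega(n^(2.807+epsilon)) for some epsilon > 0, so Case 3 is the candidate.
Regularity: a*f(n/b) = 7*31*(n/2)^6 = (7/64)*31*n^6 <= c*f(n) with c = 7/64 < 1. Satisfied.
Case 3: T(n) = Theta(n^6).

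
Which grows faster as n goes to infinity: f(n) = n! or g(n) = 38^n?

f(n) = n! grows faster: n!/38^n -> infinity by Stirling.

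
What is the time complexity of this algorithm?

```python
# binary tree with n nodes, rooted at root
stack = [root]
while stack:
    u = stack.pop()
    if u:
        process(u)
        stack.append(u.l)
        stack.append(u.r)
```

Time complexity: O(n).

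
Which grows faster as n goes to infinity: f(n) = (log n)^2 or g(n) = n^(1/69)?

g(n) = n^(1/69) grows faster: any positive power of n dominates any polylog.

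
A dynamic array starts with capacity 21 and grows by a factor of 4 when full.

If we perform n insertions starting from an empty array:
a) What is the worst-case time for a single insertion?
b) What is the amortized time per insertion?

(a) Worst-case single insertion: O(n) -- when the array is full at capacity c, the resize copies all c elements, and c can be Theta(n).
(b) Resizes happen at sizes 21, 84, 336, ... Total copy cost for n insertions: 21 + 84 + ... = O(n) (geometric series with ratio 1/4). Amortized cost per insertion: O(n)/n = O(1).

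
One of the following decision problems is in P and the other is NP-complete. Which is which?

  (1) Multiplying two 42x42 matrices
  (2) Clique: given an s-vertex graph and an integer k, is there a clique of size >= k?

(1) is P: the schoolbook algorithm runs in O(n^3).
(2) is NP-complete: complement of Independent Set / Vertex Cover (with k part of the input).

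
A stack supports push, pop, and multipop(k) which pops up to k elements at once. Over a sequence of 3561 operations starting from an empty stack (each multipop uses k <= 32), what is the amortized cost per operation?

Each element is pushed exactly once and popped at most once (whether by pop or as part of a multipop). So the total number of individual pops over the whole sequence is at most the number of pushes, which is at most 3561. Total work <= 2 * 3561, hence O(1) amortized per operation.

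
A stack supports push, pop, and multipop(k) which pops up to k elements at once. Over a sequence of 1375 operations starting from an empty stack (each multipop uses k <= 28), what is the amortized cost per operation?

Each element is pushed exactly once and popped at most once (whether by pop or as part of a multipop). So the total number of individual pops over the whole sequence is at most the number of pushes, which is at most 1375. Total work <= 2 * 1375, hence O(1) amortized per operation.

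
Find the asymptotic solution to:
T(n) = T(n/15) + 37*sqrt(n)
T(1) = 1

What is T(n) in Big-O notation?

Each level contributes sqrt(n/15^k). Geometric series with ratio 1/sqrt(15) < 1 sums to O(sqrt(n)).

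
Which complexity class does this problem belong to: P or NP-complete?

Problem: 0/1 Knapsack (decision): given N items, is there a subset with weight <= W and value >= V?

This problem is NP-complete: reduces from Subset Sum.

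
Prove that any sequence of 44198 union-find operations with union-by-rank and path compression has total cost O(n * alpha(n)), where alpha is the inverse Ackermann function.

Using Tarjan's analysis with rank-based potential function. Union-by-rank keeps tree height O(log n). Path compression flattens paths during find. For n = 44198 operations, total cost is O(n * alpha(n)), effectively O(n) since alpha grows incredibly slowly.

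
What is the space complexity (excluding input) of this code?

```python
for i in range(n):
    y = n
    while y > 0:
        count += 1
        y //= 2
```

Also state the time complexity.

Space complexity: O(1).
Only a constant amount of auxiliary storage is used; nothing grows with n.
Time complexity: O(n log n).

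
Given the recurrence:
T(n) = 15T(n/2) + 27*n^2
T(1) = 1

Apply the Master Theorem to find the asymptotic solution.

a=15, b=2, f(n)=27*n^2. log_2(15) = 3.907. Case 1 of Master Theorem: T(n) = O(n^3.907).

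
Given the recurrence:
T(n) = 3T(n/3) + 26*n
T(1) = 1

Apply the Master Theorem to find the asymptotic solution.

a=3, b=3, f(n)=26*n. log_3(3) = 1. Case 2: T(n) = O(n log n).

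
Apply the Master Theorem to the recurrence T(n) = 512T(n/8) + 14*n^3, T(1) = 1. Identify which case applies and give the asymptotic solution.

a=512, b=8, f(n)=14*n^3.
log_8(512) = 3, so n^(log_b(a)) = n^3.
f(n) = Theta(n^3), so Case 2 applies.
T(n) = Theta(n^3 log n).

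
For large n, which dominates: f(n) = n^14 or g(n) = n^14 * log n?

g(n) = n^14 * log n grows faster: extra log n factor -> infinity.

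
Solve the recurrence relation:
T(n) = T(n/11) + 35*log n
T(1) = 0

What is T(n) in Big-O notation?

Each of the log_11(n) levels adds O(log n). T(n) = O(log^2 n).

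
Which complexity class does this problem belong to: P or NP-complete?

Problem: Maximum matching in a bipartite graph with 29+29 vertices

This problem is in P: Hopcroft-Karp runs in O(E sqrt(V)).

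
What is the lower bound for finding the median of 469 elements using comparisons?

To find the median of 469 elements, every element must be compared at least once, so the lower bound is Omega(n). The BFPRT algorithm achieves O(n), making this tight.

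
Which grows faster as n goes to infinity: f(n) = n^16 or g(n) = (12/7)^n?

g(n) = (12/7)^n grows faster: (12/7)^n is exponential with base 12/7 > 1, dominating every polynomial.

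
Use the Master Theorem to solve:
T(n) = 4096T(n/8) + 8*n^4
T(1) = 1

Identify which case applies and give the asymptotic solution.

a=4096, b=8, f(n)=8*n^4.
log_8(4096) = 4, so n^(log_b(a)) = n^4.
f(n) = Theta(n^4), so Case 2 applies.
T(n) = Theta(n^4 log n).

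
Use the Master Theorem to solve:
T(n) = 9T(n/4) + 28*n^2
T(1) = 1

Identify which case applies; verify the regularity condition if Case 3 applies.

a=9, b=4, f(n)=28*n^2.
log_4(9) = 1.585 < 2.
f(n) = Omega(n^(1.585+epsilon)) for some epsilon > 0, so Case 3 is the candidate.
Regularity: a*f(n/b) = 9*28*(n/4)^2 = (9/16)*28*n^2 <= c*f(n) with c = 9/16 < 1. Satisfied.
Case 3: T(n) = Theta(n^2).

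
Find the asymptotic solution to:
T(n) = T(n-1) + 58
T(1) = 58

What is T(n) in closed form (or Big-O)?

Unrolling: T(n) = T(n-1) + 58 = T(n-2) + 2*58 = ... = T(1) + (n-1)*58 = 58 + (n-1)*58 = 58n.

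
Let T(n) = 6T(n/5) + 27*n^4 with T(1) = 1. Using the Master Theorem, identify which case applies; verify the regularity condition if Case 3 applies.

a=6, b=5, f(n)=27*n^4.
log_5(6) = 1.113 < 4.
f(n) = Omega(n^(1.113+epsilon)) for some epsilon > 0, so Case 3 is the candidate.
Regularity: a*f(n/b) = 6*27*(n/5)^4 = (6/625)*27*n^4 <= c*f(n) with c = 6/625 < 1. Satisfied.
Case 3: T(n) = Theta(n^4).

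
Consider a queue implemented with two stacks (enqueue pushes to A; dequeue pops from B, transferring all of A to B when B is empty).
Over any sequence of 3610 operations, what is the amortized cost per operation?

Each element is pushed to A once, popped once, pushed to B once, and popped once: 4 unit operations over its lifetime. Over 3610 operations the total work is O(3610). Amortized O(1) per enqueue/dequeue.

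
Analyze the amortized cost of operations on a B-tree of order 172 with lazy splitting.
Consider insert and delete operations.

In a B-tree of order 172, a node splits when it has 172 keys. With lazy splitting, we use potential Phi = number of full nodes + number of near-empty nodes. Each split costs O(1) but reduces potential. Between splits, at least 86 insertions must occur in that node. Amortized structural cost is O(1) per operation, plus O(log_172 n) traversal.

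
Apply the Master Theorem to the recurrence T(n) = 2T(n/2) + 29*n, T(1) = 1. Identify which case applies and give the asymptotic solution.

a=2, b=2, f(n)=29*n.
log_2(2) = 1, so n^(log_b(a)) = n.
f(n) = Theta(n), so Case 2 applies.
T(n) = Theta(n log n).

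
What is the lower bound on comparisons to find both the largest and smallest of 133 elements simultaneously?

Pair elements first (floor(133/2) comparisons), then find max among winners and min among losers. Total: ceil(3*133/2) - 2 = 198 comparisons.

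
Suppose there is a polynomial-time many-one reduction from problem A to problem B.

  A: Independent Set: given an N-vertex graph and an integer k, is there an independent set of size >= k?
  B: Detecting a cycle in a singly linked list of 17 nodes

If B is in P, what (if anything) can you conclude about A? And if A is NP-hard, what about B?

A poly-time reduction A <=_p B means any A-instance can be transformed to a B-instance in poly time.
If B is in P: compose the reduction with B's poly-time algorithm to solve A in poly time, so A is in P.
If A is NP-hard: every NP problem reduces to A, which reduces to B; composing reductions, every NP problem reduces to B, so B is NP-hard.
(Here in fact A is NP-complete and B is in P, so no such reduction is known -- its existence would imply P = NP; the analysis concerns only what the assumed reduction would or would not let you conclude.)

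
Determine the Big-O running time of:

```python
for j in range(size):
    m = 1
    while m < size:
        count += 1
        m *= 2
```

Time complexity: O(n log n).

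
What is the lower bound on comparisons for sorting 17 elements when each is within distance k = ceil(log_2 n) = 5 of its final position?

Partition the 17 positions into floor(n/k) blocks of k = 5 consecutive positions; any permutation within a block keeps every element within k of its final position, so there are at least (k!)^(n/k) distinguishable inputs. Lower bound: log_2((k!)^(n/k)) = (n/k) * log_2(k!) = Theta(n log k); with k = ceil(log_2 n), this is Omega(n log log n).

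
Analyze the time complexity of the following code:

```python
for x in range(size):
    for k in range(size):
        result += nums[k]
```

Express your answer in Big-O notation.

Time complexity: O(n^2).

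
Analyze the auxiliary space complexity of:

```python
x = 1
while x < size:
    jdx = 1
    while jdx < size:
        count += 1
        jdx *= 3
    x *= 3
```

Space complexity: O(1).
Only a constant amount of auxiliary storage is used; nothing grows with n.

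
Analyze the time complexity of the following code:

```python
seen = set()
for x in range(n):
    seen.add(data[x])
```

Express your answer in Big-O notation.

Time complexity: O(n).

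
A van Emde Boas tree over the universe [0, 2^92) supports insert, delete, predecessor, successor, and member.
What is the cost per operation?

vEB recursively partitions [0, 4951760157141521099596496896) into sqrt(u) clusters of size sqrt(u). Each operation recurses into either one cluster or the summary, never both: T(u) = T(sqrt(u)) + O(1) => T(u) = O(log log u) = O(log 92). This is worst-case, not just amortized.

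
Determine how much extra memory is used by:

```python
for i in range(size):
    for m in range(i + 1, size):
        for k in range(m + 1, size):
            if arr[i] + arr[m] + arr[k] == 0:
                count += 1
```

Space complexity: O(1).
Only a constant amount of auxiliary storage is used; nothing grows with n.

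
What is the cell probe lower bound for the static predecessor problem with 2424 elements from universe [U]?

The Patrascu-Thorup lower bound shows any data structure on n = 2424 elements using O(n * polylog(n)) space requires Omega(log log U) query time. van Emde Boas trees achieve O(log log U) with O(U) space.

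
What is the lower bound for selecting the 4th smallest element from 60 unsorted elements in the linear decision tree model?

Selecting the 4th smallest of 60 elements requires Omega(n) comparisons. Every element must be compared at least once. The BFPRT algorithm achieves O(n), making this tight.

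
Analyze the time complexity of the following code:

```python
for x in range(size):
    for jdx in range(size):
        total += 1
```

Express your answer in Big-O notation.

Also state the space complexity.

Time complexity: O(n^2).
Space complexity: O(1).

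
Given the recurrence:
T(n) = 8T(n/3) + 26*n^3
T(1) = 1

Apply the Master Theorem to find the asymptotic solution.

a=8, b=3, f(n)=26*n^3. log_3(8) = 1.893 < 3. Case 3: T(n) = O(n^3).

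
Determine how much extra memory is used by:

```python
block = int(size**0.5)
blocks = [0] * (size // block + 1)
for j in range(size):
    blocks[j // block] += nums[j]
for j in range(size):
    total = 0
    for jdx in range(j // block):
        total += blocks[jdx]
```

Space complexity: O(sqrt(n)).
Storage scales with sqrt(n).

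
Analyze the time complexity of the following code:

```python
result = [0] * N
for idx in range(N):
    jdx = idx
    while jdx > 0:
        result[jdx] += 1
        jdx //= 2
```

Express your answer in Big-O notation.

Time complexity: O(n log n).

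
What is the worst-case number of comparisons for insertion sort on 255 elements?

Insertion sort on reverse-sorted input: 1 + 2 + ... + (255-1) = 32385 comparisons.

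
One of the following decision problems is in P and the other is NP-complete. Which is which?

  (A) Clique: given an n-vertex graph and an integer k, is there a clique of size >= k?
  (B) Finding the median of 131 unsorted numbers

(A) is NP-complete: complement of Independent Set / Vertex Cover (with k part of the input).
(B) is P: linear-time selection (median-of-medians) runs in O(n).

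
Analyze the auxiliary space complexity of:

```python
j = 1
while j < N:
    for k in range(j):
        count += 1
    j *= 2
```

Space complexity: O(1).
Only a constant amount of auxiliary storage is used; nothing grows with n.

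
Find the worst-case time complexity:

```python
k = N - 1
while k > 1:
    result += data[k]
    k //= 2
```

Time complexity: O(log n).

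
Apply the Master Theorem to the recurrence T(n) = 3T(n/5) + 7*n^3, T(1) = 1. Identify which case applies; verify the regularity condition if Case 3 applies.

a=3, b=5, f(n)=7*n^3.
log_5(3) = 0.6826 < 3.
f(n) = Omega(n^(0.6826+epsilon)) for some epsilon > 0, so Case 3 is the candidate.
Regularity: a*f(n/b) = 3*7*(n/5)^3 = (3/125)*7*n^3 <= c*f(n) with c = 3/125 < 1. Satisfied.
Case 3: T(n) = Theta(n^3).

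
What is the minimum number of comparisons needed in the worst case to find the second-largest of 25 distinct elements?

Lower bound: finding the max needs 25-1 comparisons. By the adversary weight-doubling argument, the max must personally win >= ceil(log_2(25)) = 5 comparisons; the 2nd-largest is among those 5 losers, needing 5-1 more comparisons. Total >= 25-1 + 5-1 = 28. A balanced knockout tournament achieves this.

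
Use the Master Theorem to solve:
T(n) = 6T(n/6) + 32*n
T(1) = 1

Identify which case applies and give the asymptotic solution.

a=6, b=6, f(n)=32*n.
log_6(6) = 1, so n^(log_b(a)) = n.
f(n) = Theta(n), so Case 2 applies.
T(n) = Theta(n log n).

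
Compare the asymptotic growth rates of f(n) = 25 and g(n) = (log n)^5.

g(n) = (log n)^5 grows faster: any unbounded function dominates a constant.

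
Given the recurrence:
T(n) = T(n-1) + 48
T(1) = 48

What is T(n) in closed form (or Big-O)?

Unrolling: T(n) = T(n-1) + 48 = T(n-2) + 2*48 = ... = T(1) + (n-1)*48 = 48 + (n-1)*48 = 48n.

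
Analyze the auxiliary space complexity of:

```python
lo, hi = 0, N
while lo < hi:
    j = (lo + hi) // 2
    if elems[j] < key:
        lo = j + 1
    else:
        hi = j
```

Space complexity: O(1).
Only a constant amount of auxiliary storage is used; nothing grows with n.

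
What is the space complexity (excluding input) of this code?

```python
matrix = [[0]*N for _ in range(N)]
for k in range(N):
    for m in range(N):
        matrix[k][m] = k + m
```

Space complexity: O(n^2).
A 2D structure of size n x n is allocated.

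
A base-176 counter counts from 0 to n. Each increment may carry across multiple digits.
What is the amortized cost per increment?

Digit at position i changes every 176^i increments. Total digit changes over n increments: n * 176/(176-1) = O(n). Amortized: O(1).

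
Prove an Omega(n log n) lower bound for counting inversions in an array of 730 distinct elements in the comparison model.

Decision-tree argument: at any leaf, the comparisons made (with transitivity) must totally order all 730 elements -- otherwise some pair (i,j) is unordered, and an adversary can present two inputs agreeing on every comparison made but with that pair flipped, changing the inversion count by 1, so the leaf's output is wrong on one of them. Hence the tree has >= 730! leaves and height >= log_2(730!) = Omega(n log n). Modified merge sort achieves O(n log n).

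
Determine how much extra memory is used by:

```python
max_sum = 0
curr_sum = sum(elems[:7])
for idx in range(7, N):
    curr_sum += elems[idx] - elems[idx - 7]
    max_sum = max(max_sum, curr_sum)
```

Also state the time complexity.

Space complexity: O(1).
Only a constant amount of auxiliary storage is used; nothing grows with n.
Time complexity: O(n).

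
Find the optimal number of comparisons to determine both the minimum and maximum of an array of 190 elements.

Naive approach: 378 comparisons (189 for max + 189 for min).
Optimal: Compare elements in pairs first (floor(n/2) = 95 comparisons), then find max among winners and min among losers (94 comparisons each).
Total: ceil(3n/2) - 2 = 283 comparisons. An adversary argument shows this is also a lower bound.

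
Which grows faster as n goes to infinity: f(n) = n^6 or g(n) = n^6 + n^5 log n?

f(n) = n^6 and g(n) = n^6 + n^5 log n are Theta of each other: the lower-order n^5 log n term is o(n^6); both are Theta(n^6).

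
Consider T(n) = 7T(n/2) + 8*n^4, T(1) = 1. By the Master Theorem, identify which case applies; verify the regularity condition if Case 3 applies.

a=7, b=2, f(n)=8*n^4.
log_2(7) = 2.807 < 4.
f(n) = Omega(n^(2.807+epsilon)) for some epsilon > 0, so Case 3 is the candidate.
Regularity: a*f(n/b) = 7*8*(n/2)^4 = (7/16)*8*n^4 <= c*f(n) with c = 7/16 < 1. Satisfied.
Case 3: T(n) = Theta(n^4).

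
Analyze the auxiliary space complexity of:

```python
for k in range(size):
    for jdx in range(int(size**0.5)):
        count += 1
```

Space complexity: O(1).
Only a constant amount of auxiliary storage is used; nothing grows with n.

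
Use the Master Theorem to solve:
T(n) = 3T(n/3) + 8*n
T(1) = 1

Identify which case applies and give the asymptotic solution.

a=3, b=3, f(n)=8*n.
log_3(3) = 1, so n^(log_b(a)) = n.
f(n) = Theta(n), so Case 2 applies.
T(n) = Theta(n log n).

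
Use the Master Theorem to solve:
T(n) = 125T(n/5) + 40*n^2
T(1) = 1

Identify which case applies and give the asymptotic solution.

a=125, b=5, f(n)=40*n^2.
log_5(125) = 3 > 2.
Since f(n) = O(n^2) is polynomially smaller than n^3, Case 1 applies.
T(n) = Theta(n^3).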